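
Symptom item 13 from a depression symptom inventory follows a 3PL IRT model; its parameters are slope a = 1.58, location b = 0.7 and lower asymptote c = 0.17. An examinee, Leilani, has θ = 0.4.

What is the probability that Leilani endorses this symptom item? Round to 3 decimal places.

P(θ) = c + (1 − c) · 1 / (1 + exp(−a(θ − b)))
Exponent: 1.58 × (0.4 − 0.7) = -0.4740
1/(1 + e^{0.4740}) = 0.3837
P = 0.17 + 0.83 × 0.3837 = 0.4884

0.488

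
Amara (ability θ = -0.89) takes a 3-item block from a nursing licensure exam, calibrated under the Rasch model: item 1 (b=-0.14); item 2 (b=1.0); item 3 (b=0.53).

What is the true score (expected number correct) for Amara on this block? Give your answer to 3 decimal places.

P(θ) = 1 / (1 + exp(−(θ − b)))
P_1 = 1/(1+e^{0.7500}) = 0.3208
P_2 = 1/(1+e^{1.8900}) = 0.1312
P_3 = 1/(1+e^{1.4200}) = 0.1947
E[score] = 0.3208 + 0.1312 + 0.1947 = 0.6467

0.647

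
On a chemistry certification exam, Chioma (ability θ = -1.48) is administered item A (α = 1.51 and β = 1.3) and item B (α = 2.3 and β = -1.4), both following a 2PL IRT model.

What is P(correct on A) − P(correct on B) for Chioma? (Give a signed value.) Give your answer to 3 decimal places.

P(θ) = 1 / (1 + exp(−α(θ − β)))
P_A = 0.0148
P_B = 0.4541
P_A − P_B = -0.4393

-0.439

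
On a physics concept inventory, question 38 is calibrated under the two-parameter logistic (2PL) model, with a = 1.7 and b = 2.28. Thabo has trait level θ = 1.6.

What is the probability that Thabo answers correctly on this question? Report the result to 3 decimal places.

P(θ) = 1 / (1 + exp(−a(θ − b)))
Exponent: 1.7 × (1.6 − 2.28) = -1.1560
1/(1 + e^{1.1560}) = 0.2394

0.239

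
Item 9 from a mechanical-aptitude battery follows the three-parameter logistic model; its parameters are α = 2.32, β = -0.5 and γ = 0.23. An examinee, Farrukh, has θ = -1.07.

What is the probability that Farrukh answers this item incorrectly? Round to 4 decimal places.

0.6080

P(θ) = γ + (1 − γ) · 1 / (1 + exp(−α(θ − β)))
Exponent: 2.32 × (-1.07 − (-0.5)) = -1.3224
1/(1 + e^{1.3224}) = 0.2104
P = 0.23 + 0.77 × 0.2104 = 0.3920
P(incorrect) = 1 − 0.3920 = 0.6080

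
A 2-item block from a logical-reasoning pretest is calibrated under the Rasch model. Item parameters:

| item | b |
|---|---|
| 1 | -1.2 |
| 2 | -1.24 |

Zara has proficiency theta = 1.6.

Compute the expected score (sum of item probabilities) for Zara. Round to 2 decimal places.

1.89

P(theta) = 1 / (1 + exp(−(theta − b)))
P_1 = 1/(1+e^{-2.8000}) = 0.9427
P_2 = 1/(1+e^{-2.8400}) = 0.9448
E[score] = 0.9427 + 0.9448 = 1.8875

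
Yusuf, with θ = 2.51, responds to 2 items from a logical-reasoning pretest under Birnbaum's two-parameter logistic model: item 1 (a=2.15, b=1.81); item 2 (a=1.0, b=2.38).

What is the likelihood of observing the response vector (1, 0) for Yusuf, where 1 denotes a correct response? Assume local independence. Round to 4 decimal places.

P(θ) = 1 / (1 + exp(−a(θ − b)))
P_1 = 1/(1+e^{-1.5050}) = 0.8183
P_2 = 1/(1+e^{-0.1300}) = 0.5325
L = P_1 × (1−P_2) = 0.8183 × 0.4675 = 0.38260

0.3826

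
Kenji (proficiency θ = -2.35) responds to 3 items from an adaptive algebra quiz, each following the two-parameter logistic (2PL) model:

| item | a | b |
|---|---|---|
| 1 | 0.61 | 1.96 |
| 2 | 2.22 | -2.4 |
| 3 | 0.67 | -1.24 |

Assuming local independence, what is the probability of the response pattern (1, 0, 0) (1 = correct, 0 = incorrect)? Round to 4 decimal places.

P(θ) = 1 / (1 + exp(−a(θ − b)))
P_1 = 1/(1+e^{2.6291}) = 0.0673
P_2 = 1/(1+e^{-0.1110}) = 0.5277
P_3 = 1/(1+e^{0.7437}) = 0.3222
L = P_1 × (1−P_2) × (1−P_3) = 0.0673 × 0.4723 × 0.6778 = 0.02154

0.0215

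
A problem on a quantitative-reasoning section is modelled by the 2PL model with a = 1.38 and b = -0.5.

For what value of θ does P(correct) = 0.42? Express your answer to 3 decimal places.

-0.734

P(θ) = 1 / (1 + exp(−a(θ − b)))
logit = ln(0.4200/0.5800) = -0.3228
θ = b + logit/(a) = -0.5 + (-0.3228)/1.3800 = -0.7339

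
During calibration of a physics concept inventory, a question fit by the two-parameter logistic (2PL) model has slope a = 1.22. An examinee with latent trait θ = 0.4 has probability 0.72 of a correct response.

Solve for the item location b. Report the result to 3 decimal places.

P(θ) = 1 / (1 + exp(−a(θ − b)))
logit(0.72) = ln(0.72/0.28) = 0.9445
b = θ − logit/(a) = 0.4 − 0.9445/1.2200 = -0.3741

-0.374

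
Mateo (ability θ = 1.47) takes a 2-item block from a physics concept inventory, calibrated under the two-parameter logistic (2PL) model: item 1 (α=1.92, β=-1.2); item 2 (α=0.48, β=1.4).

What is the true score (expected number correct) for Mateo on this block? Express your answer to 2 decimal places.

P(θ) = 1 / (1 + exp(−α(θ − β)))
P_1 = 1/(1+e^{-5.1264}) = 0.9941
P_2 = 1/(1+e^{-0.0336}) = 0.5084
E[score] = 0.9941 + 0.5084 = 1.5025

1.50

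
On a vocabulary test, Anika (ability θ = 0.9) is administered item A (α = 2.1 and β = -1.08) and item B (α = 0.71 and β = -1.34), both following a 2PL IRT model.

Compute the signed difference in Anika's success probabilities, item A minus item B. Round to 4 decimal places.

P(θ) = 1 / (1 + exp(−α(θ − β)))
P_A = 0.9846
P_B = 0.8307
P_A − P_B = 0.1539

0.1539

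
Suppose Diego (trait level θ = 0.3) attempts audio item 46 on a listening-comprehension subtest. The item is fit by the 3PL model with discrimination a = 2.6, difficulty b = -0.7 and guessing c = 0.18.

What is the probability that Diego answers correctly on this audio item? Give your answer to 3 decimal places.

P(θ) = c + (1 − c) · 1 / (1 + exp(−a(θ − b)))
Exponent: 2.6 × (0.3 − (-0.7)) = 2.6000
1/(1 + e^{-2.6000}) = 0.9309
P = 0.18 + 0.82 × 0.9309 = 0.9433

0.943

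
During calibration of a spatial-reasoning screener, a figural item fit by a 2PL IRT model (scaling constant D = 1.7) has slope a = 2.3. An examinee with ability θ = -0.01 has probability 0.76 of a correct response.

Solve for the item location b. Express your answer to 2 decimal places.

-0.30

P(θ) = 1 / (1 + exp(−D·a(θ − b)))
logit(0.76) = ln(0.76/0.24) = 1.1527
b = θ − logit/(1.7·a) = -0.01 − 1.1527/3.9100 = -0.3048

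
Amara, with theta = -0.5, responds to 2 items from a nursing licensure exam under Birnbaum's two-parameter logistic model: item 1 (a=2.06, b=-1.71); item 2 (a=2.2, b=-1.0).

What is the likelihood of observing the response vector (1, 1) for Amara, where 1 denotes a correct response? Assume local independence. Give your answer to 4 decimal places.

P(theta) = 1 / (1 + exp(−a(theta − b)))
P_1 = 1/(1+e^{-2.4926}) = 0.9236
P_2 = 1/(1+e^{-1.1000}) = 0.7503
L = P_1 × P_2 = 0.9236 × 0.7503 = 0.69296

0.6930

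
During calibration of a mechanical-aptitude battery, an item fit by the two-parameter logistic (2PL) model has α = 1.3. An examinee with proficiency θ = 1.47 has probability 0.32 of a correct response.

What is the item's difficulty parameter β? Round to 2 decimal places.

P(θ) = 1 / (1 + exp(−α(θ − β)))
logit(0.32) = ln(0.32/0.68) = -0.7538
β = θ − logit/(α) = 1.47 − (-0.7538)/1.3000 = 2.0498

2.05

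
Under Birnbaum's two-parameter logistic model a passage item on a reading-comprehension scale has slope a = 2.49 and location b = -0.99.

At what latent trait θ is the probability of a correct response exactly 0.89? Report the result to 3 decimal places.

P(θ) = 1 / (1 + exp(−a(θ − b)))
logit = ln(0.8900/0.1100) = 2.0907
θ = b + logit/(a) = -0.99 + 2.0907/2.4900 = -0.1503

-0.150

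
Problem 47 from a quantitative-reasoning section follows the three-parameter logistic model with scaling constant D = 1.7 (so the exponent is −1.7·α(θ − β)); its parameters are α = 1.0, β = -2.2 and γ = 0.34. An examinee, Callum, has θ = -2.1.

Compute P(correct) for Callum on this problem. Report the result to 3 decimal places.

P(θ) = γ + (1 − γ) · 1 / (1 + exp(−D·α(θ − β)))
Exponent: 1.7 × 1.0 × (-2.1 − (-2.2)) = 0.1700
1/(1 + e^{-0.1700}) = 0.5424
P = 0.34 + 0.66 × 0.5424 = 0.6980

0.698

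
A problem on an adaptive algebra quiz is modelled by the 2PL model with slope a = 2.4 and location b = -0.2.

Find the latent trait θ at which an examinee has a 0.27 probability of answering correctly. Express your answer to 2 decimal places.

P(θ) = 1 / (1 + exp(−a(θ − b)))
logit = ln(0.2700/0.7300) = -0.9946
θ = b + logit/(a) = -0.2 + (-0.9946)/2.4000 = -0.6144

-0.61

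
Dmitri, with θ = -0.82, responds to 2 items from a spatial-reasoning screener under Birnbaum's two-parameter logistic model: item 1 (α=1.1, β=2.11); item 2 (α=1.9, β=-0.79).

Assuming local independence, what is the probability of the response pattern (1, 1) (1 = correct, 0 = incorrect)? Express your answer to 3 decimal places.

P(θ) = 1 / (1 + exp(−α(θ − β)))
P_1 = 1/(1+e^{3.2230}) = 0.0383
P_2 = 1/(1+e^{0.0570}) = 0.4858
L = P_1 × P_2 = 0.0383 × 0.4858 = 0.01861

0.019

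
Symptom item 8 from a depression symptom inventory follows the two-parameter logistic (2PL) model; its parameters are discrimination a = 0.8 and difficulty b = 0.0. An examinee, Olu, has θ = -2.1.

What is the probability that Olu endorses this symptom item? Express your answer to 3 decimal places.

0.157

P(θ) = 1 / (1 + exp(−a(θ − b)))
Exponent: 0.8 × (-2.1 − 0.0) = -1.6800
1/(1 + e^{1.6800}) = 0.1571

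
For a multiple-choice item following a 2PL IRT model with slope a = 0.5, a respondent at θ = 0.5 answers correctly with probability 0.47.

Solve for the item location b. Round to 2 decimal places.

0.74

P(θ) = 1 / (1 + exp(−a(θ − b)))
logit(0.47) = ln(0.47/0.53) = -0.1201
b = θ − logit/(a) = 0.5 − (-0.1201)/0.5000 = 0.7403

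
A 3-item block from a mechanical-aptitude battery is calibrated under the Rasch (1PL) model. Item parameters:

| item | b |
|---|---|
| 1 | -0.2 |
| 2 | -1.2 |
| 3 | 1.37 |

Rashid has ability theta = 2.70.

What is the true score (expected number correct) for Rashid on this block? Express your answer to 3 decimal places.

P(theta) = 1 / (1 + exp(−(theta − b)))
P_1 = 1/(1+e^{-2.9000}) = 0.9478
P_2 = 1/(1+e^{-3.9000}) = 0.9802
P_3 = 1/(1+e^{-1.3300}) = 0.7908
E[score] = 0.9478 + 0.9802 + 0.7908 = 2.7188

2.719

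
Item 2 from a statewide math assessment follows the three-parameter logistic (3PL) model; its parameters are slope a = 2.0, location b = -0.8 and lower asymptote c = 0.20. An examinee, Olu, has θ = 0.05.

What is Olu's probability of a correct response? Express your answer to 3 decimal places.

P(θ) = c + (1 − c) · 1 / (1 + exp(−a(θ − b)))
Exponent: 2.0 × (0.05 − (-0.8)) = 1.7000
1/(1 + e^{-1.7000}) = 0.8455
P = 0.20 + 0.80 × 0.8455 = 0.8764

0.876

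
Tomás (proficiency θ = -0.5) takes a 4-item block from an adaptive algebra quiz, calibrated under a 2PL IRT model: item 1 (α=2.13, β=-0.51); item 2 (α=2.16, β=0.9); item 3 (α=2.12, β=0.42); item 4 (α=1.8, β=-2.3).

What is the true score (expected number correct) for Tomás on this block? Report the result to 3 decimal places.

P(θ) = 1 / (1 + exp(−α(θ − β)))
P_1 = 1/(1+e^{-0.0213}) = 0.5053
P_2 = 1/(1+e^{3.0240}) = 0.0464
P_3 = 1/(1+e^{1.9504}) = 0.1245
P_4 = 1/(1+e^{-3.2400}) = 0.9623
E[score] = 0.5053 + 0.0464 + 0.1245 + 0.9623 = 1.6385

1.638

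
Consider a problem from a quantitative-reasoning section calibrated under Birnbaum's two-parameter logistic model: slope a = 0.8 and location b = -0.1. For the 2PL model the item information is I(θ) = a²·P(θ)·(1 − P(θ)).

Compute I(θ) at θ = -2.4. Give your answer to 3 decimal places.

0.076

P = 1/(1+e^{1.8400}) = 0.1371
P(1−P) = 0.1371 × 0.8629 = 0.1183
I = a² × P(1−P) = 0.8² × 0.1183 = 0.07569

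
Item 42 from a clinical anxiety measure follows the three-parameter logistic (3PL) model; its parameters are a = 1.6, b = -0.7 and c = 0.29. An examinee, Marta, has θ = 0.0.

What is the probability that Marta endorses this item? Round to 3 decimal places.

0.825

P(θ) = c + (1 − c) · 1 / (1 + exp(−a(θ − b)))
Exponent: 1.6 × (0.0 − (-0.7)) = 1.1200
1/(1 + e^{-1.1200}) = 0.7540
P = 0.29 + 0.71 × 0.7540 = 0.8253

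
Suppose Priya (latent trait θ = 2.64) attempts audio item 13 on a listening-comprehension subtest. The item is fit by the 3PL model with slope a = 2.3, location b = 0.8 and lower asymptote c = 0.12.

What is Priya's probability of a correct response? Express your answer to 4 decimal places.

P(θ) = c + (1 − c) · 1 / (1 + exp(−a(θ − b)))
Exponent: 2.3 × (2.64 − 0.8) = 4.2320
1/(1 + e^{-4.2320}) = 0.9857
P = 0.12 + 0.88 × 0.9857 = 0.9874

0.9874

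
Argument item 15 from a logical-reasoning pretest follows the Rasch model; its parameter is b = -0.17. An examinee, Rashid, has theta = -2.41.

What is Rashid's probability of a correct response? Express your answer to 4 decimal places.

P(theta) = 1 / (1 + exp(−(theta − b)))
Exponent: (-2.41 − (-0.17)) = -2.2400
1/(1 + e^{2.2400}) = 0.0962
P = 0.0962

0.0962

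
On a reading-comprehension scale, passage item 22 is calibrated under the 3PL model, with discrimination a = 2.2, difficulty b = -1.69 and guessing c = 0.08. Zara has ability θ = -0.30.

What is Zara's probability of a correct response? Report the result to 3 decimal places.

P(θ) = c + (1 − c) · 1 / (1 + exp(−a(θ − b)))
Exponent: 2.2 × (-0.30 − (-1.69)) = 3.0580
1/(1 + e^{-3.0580}) = 0.9551
P = 0.08 + 0.92 × 0.9551 = 0.9587

0.959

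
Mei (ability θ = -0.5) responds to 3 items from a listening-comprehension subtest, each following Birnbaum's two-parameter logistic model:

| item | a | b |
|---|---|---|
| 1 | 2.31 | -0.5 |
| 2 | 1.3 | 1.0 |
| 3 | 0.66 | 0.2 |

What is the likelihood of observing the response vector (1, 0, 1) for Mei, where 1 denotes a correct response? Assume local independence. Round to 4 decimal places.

0.1692

P(θ) = 1 / (1 + exp(−a(θ − b)))
P_1 = 1/(1+e^{0.0000}) = 0.5000
P_2 = 1/(1+e^{1.9500}) = 0.1246
P_3 = 1/(1+e^{0.4620}) = 0.3865
L = P_1 × (1−P_2) × P_3 = 0.5000 × 0.8754 × 0.3865 = 0.16919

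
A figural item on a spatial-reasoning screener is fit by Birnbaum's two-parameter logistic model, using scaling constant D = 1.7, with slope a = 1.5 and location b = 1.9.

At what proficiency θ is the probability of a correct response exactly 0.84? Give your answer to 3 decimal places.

P(θ) = 1 / (1 + exp(−D·a(θ − b)))
logit = ln(0.8400/0.1600) = 1.6582
θ = b + logit/(1.7·a) = 1.9 + 1.6582/2.5500 = 2.5503

2.550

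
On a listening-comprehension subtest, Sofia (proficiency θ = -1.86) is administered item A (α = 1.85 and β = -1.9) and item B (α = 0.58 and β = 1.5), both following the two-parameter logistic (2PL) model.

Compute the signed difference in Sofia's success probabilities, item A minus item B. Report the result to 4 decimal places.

0.3938

P(θ) = 1 / (1 + exp(−α(θ − β)))
P_A = 0.5185
P_B = 0.1247
P_A − P_B = 0.3938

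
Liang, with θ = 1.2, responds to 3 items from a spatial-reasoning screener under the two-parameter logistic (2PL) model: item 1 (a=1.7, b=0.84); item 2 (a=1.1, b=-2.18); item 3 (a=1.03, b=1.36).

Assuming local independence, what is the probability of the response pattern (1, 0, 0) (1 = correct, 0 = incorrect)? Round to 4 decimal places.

P(θ) = 1 / (1 + exp(−a(θ − b)))
P_1 = 1/(1+e^{-0.6120}) = 0.6484
P_2 = 1/(1+e^{-3.7180}) = 0.9763
P_3 = 1/(1+e^{0.1648}) = 0.4589
L = P_1 × (1−P_2) × (1−P_3) = 0.6484 × 0.0237 × 0.5411 = 0.00832

0.0083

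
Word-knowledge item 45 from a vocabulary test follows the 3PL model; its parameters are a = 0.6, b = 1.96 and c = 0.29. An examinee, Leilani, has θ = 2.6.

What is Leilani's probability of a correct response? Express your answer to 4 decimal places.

P(θ) = c + (1 − c) · 1 / (1 + exp(−a(θ − b)))
Exponent: 0.6 × (2.6 − 1.96) = 0.3840
1/(1 + e^{-0.3840}) = 0.5948
P = 0.29 + 0.71 × 0.5948 = 0.7123

0.7123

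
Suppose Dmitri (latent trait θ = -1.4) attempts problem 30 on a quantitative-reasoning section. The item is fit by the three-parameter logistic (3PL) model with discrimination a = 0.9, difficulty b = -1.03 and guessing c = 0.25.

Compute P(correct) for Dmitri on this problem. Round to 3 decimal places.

P(θ) = c + (1 − c) · 1 / (1 + exp(−a(θ − b)))
Exponent: 0.9 × (-1.4 − (-1.03)) = -0.3330
1/(1 + e^{0.3330}) = 0.4175
P = 0.25 + 0.75 × 0.4175 = 0.5631

0.563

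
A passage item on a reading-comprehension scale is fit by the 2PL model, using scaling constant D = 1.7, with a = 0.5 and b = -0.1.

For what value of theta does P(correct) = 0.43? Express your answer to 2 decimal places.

-0.43

P(theta) = 1 / (1 + exp(−D·a(theta − b)))
logit = ln(0.4300/0.5700) = -0.2819
theta = b + logit/(1.7·a) = -0.1 + (-0.2819)/0.8500 = -0.4316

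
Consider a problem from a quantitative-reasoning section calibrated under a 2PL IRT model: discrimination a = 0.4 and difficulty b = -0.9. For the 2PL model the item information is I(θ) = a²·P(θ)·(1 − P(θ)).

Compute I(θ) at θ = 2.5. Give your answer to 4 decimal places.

0.0260

P = 1/(1+e^{-1.3600}) = 0.7958
P(1−P) = 0.7958 × 0.2042 = 0.1625
I = a² × P(1−P) = 0.4² × 0.1625 = 0.02600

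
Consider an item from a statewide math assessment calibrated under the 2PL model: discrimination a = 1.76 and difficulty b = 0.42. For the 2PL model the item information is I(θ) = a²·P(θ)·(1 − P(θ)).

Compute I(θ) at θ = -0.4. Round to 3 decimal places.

P = 1/(1+e^{1.4432}) = 0.1911
P(1−P) = 0.1911 × 0.8089 = 0.1546
I = a² × P(1−P) = 1.76² × 0.1546 = 0.47873

0.479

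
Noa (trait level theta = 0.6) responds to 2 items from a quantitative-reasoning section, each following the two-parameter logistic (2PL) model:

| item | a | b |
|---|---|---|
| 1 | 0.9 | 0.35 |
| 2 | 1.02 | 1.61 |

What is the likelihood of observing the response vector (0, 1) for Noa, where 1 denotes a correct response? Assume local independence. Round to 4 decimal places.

0.1168

P(theta) = 1 / (1 + exp(−a(theta − b)))
P_1 = 1/(1+e^{-0.2250}) = 0.5560
P_2 = 1/(1+e^{1.0302}) = 0.2630
L = (1−P_1) × P_2 = 0.4440 × 0.2630 = 0.11679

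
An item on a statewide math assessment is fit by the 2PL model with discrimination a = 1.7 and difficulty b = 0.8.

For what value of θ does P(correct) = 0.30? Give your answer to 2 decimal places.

P(θ) = 1 / (1 + exp(−a(θ − b)))
logit = ln(0.3000/0.7000) = -0.8473
θ = b + logit/(a) = 0.8 + (-0.8473)/1.7000 = 0.3016

0.30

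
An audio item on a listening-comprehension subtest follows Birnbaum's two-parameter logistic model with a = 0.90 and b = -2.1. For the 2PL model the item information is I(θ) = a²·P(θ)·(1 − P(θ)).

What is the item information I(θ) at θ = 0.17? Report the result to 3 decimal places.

P = 1/(1+e^{-2.0430}) = 0.8852
P(1−P) = 0.8852 × 0.1148 = 0.1016
I = a² × P(1−P) = 0.90² × 0.1016 = 0.08229

0.082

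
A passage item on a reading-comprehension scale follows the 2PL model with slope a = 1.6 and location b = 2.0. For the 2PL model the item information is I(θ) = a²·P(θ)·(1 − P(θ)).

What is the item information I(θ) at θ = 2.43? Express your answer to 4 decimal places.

0.5699

P = 1/(1+e^{-0.6880}) = 0.6655
P(1−P) = 0.6655 × 0.3345 = 0.2226
I = a² × P(1−P) = 1.6² × 0.2226 = 0.56986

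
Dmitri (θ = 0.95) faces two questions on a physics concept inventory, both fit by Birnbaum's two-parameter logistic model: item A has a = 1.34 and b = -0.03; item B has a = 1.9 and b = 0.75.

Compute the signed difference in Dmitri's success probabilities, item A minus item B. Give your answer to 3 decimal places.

0.194

P(θ) = 1 / (1 + exp(−a(θ − b)))
P_A = 0.7880
P_B = 0.5939
P_A − P_B = 0.1942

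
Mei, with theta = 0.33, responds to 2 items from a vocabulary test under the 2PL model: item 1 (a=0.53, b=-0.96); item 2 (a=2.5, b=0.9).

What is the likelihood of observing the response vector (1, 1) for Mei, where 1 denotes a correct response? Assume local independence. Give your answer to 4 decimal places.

0.1288

P(theta) = 1 / (1 + exp(−a(theta − b)))
P_1 = 1/(1+e^{-0.6837}) = 0.6646
P_2 = 1/(1+e^{1.4250}) = 0.1939
L = P_1 × P_2 = 0.6646 × 0.1939 = 0.12884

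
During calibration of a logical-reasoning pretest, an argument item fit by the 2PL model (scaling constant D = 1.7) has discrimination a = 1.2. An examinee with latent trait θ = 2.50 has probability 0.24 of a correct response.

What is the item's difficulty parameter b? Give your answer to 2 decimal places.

3.07

P(θ) = 1 / (1 + exp(−D·a(θ − b)))
logit(0.24) = ln(0.24/0.76) = -1.1527
b = θ − logit/(1.7·a) = 2.50 − (-1.1527)/2.0400 = 3.0650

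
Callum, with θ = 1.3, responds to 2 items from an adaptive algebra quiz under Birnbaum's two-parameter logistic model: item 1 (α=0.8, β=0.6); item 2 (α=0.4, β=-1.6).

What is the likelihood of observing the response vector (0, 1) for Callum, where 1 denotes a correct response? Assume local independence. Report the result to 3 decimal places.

P(θ) = 1 / (1 + exp(−α(θ − β)))
P_1 = 1/(1+e^{-0.5600}) = 0.6365
P_2 = 1/(1+e^{-1.1600}) = 0.7613
L = (1−P_1) × P_2 = 0.3635 × 0.7613 = 0.27678

0.277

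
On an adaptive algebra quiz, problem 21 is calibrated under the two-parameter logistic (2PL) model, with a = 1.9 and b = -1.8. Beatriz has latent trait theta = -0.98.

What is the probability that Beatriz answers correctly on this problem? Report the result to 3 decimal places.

P(theta) = 1 / (1 + exp(−a(theta − b)))
Exponent: 1.9 × (-0.98 − (-1.8)) = 1.5580
1/(1 + e^{-1.5580}) = 0.8261

0.826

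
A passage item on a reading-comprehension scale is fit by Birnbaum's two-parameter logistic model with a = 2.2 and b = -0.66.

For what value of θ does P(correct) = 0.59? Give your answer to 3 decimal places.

P(θ) = 1 / (1 + exp(−a(θ − b)))
logit = ln(0.5900/0.4100) = 0.3640
θ = b + logit/(a) = -0.66 + 0.3640/2.2000 = -0.4946

-0.495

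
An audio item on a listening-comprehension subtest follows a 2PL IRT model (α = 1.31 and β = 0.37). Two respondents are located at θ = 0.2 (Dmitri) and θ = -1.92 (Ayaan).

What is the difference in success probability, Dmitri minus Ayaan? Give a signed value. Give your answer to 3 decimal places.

P(θ) = 1 / (1 + exp(−α(θ − β)))
P(Dmitri) = 0.4446  [exponent -0.2227]
P(Ayaan) = 0.0474  [exponent -2.9999]
Difference = 0.4446 − 0.0474 = 0.3971

0.397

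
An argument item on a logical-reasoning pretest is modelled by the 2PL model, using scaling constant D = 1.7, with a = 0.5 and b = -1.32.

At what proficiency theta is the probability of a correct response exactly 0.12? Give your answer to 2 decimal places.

P(theta) = 1 / (1 + exp(−D·a(theta − b)))
logit = ln(0.1200/0.8800) = -1.9924
theta = b + logit/(1.7·a) = -1.32 + (-1.9924)/0.8500 = -3.6640

-3.66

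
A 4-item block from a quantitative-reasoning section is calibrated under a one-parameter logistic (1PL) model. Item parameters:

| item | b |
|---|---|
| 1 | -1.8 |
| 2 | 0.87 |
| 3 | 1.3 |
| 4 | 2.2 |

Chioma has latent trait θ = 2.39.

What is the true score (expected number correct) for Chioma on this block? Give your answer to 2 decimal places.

3.10

P(θ) = 1 / (1 + exp(−(θ − b)))
P_1 = 1/(1+e^{-4.1900}) = 0.9851
P_2 = 1/(1+e^{-1.5200}) = 0.8205
P_3 = 1/(1+e^{-1.0900}) = 0.7484
P_4 = 1/(1+e^{-0.1900}) = 0.5474
E[score] = 0.9851 + 0.8205 + 0.7484 + 0.5474 = 3.1014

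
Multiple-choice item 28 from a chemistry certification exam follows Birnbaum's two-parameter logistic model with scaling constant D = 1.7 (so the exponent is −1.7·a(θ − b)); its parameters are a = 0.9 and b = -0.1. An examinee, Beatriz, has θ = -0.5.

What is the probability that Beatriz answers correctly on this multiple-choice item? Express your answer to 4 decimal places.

0.3516

P(θ) = 1 / (1 + exp(−D·a(θ − b)))
Exponent: 1.7 × 0.9 × (-0.5 − (-0.1)) = -0.6120
1/(1 + e^{0.6120}) = 0.3516
P = 0.3516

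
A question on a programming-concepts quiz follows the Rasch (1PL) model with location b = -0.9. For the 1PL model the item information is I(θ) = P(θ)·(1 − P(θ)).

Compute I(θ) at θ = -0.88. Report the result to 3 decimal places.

P = 1/(1+e^{-0.0200}) = 0.5050
P(1−P) = 0.5050 × 0.4950 = 0.2500
I = P(1−P) = 0.24998

0.250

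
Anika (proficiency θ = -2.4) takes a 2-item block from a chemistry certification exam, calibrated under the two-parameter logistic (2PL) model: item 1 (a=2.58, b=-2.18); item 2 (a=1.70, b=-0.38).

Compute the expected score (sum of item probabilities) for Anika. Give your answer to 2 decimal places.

0.39

P(θ) = 1 / (1 + exp(−a(θ − b)))
P_1 = 1/(1+e^{0.5676}) = 0.3618
P_2 = 1/(1+e^{3.4340}) = 0.0312
E[score] = 0.3618 + 0.0312 = 0.3930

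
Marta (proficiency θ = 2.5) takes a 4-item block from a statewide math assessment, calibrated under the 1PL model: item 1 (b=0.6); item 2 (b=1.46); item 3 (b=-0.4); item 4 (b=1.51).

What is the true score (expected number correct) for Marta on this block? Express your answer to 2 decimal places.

3.29

P(θ) = 1 / (1 + exp(−(θ − b)))
P_1 = 1/(1+e^{-1.9000}) = 0.8699
P_2 = 1/(1+e^{-1.0400}) = 0.7389
P_3 = 1/(1+e^{-2.9000}) = 0.9478
P_4 = 1/(1+e^{-0.9900}) = 0.7291
E[score] = 0.8699 + 0.7389 + 0.9478 + 0.7291 = 3.2857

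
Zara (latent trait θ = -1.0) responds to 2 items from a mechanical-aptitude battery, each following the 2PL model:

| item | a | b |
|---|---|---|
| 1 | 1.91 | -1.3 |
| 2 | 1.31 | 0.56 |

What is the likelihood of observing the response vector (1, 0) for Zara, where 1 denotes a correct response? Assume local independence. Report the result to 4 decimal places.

P(θ) = 1 / (1 + exp(−a(θ − b)))
P_1 = 1/(1+e^{-0.5730}) = 0.6395
P_2 = 1/(1+e^{2.0436}) = 0.1147
L = P_1 × (1−P_2) = 0.6395 × 0.8853 = 0.56611

0.5661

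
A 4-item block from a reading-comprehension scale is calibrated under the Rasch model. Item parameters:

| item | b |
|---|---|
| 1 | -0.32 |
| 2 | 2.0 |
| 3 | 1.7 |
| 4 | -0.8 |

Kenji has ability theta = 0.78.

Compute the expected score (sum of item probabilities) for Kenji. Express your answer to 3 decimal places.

2.092

P(theta) = 1 / (1 + exp(−(theta − b)))
P_1 = 1/(1+e^{-1.1000}) = 0.7503
P_2 = 1/(1+e^{1.2200}) = 0.2279
P_3 = 1/(1+e^{0.9200}) = 0.2850
P_4 = 1/(1+e^{-1.5800}) = 0.8292
E[score] = 0.7503 + 0.2279 + 0.2850 + 0.8292 = 2.0924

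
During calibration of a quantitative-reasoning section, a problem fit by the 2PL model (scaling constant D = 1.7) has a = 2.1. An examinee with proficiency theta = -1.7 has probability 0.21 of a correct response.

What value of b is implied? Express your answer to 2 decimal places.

-1.33

P(theta) = 1 / (1 + exp(−D·a(theta − b)))
logit(0.21) = ln(0.21/0.79) = -1.3249
b = theta − logit/(1.7·a) = -1.7 − (-1.3249)/3.5700 = -1.3289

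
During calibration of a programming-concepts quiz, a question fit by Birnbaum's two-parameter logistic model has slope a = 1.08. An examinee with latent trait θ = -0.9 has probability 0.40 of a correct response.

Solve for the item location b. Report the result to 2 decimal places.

P(θ) = 1 / (1 + exp(−a(θ − b)))
logit(0.40) = ln(0.40/0.60) = -0.4055
b = θ − logit/(a) = -0.9 − (-0.4055)/1.0800 = -0.5246

-0.52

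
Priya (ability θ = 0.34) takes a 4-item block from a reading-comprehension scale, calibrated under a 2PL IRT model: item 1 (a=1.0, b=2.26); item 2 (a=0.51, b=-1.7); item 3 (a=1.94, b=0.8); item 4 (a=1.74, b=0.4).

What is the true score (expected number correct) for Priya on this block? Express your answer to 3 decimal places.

1.631

P(θ) = 1 / (1 + exp(−a(θ − b)))
P_1 = 1/(1+e^{1.9200}) = 0.1279
P_2 = 1/(1+e^{-1.0404}) = 0.7389
P_3 = 1/(1+e^{0.8924}) = 0.2906
P_4 = 1/(1+e^{0.1044}) = 0.4739
E[score] = 0.1279 + 0.7389 + 0.2906 + 0.4739 = 1.6313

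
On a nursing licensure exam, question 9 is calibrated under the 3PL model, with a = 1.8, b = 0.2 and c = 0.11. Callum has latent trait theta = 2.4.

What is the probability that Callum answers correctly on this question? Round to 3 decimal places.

0.983

P(theta) = c + (1 − c) · 1 / (1 + exp(−a(theta − b)))
Exponent: 1.8 × (2.4 − 0.2) = 3.9600
1/(1 + e^{-3.9600}) = 0.9813
P = 0.11 + 0.89 × 0.9813 = 0.9834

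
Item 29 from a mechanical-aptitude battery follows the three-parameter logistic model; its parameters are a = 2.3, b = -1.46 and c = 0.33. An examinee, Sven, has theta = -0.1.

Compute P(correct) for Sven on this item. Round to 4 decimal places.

P(theta) = c + (1 − c) · 1 / (1 + exp(−a(theta − b)))
Exponent: 2.3 × (-0.1 − (-1.46)) = 3.1280
1/(1 + e^{-3.1280}) = 0.9580
P = 0.33 + 0.67 × 0.9580 = 0.9719

0.9719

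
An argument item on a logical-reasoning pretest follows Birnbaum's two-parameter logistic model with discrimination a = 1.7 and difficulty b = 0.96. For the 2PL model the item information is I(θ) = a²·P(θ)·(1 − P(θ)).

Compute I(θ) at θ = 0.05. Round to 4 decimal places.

0.4182

P = 1/(1+e^{1.5470}) = 0.1755
P(1−P) = 0.1755 × 0.8245 = 0.1447
I = a² × P(1−P) = 1.7² × 0.1447 = 0.41822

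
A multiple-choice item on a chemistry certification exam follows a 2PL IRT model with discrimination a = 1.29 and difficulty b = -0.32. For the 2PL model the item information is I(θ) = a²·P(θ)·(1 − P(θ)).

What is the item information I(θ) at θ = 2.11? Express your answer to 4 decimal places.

P = 1/(1+e^{-3.1347}) = 0.9583
P(1−P) = 0.9583 × 0.0417 = 0.0400
I = a² × P(1−P) = 1.29² × 0.0400 = 0.06650

0.0665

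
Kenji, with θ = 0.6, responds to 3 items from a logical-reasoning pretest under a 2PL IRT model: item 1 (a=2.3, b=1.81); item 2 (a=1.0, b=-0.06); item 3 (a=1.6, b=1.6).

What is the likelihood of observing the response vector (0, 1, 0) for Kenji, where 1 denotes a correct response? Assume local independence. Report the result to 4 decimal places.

0.5166

P(θ) = 1 / (1 + exp(−a(θ − b)))
P_1 = 1/(1+e^{2.7830}) = 0.0582
P_2 = 1/(1+e^{-0.6600}) = 0.6593
P_3 = 1/(1+e^{1.6000}) = 0.1680
L = (1−P_1) × P_2 × (1−P_3) = 0.9418 × 0.6593 × 0.8320 = 0.51657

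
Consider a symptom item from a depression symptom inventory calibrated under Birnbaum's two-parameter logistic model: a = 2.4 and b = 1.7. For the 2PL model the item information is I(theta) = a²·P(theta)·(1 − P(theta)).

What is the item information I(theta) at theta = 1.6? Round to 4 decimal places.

1.4195

P = 1/(1+e^{0.2400}) = 0.4403
P(1−P) = 0.4403 × 0.5597 = 0.2464
I = a² × P(1−P) = 2.4² × 0.2464 = 1.41946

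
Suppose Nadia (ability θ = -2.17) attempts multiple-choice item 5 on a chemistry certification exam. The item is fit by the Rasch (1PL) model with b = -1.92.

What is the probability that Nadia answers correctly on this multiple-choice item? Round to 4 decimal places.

0.4378

P(θ) = 1 / (1 + exp(−(θ − b)))
Exponent: (-2.17 − (-1.92)) = -0.2500
1/(1 + e^{0.2500}) = 0.4378
P = 0.4378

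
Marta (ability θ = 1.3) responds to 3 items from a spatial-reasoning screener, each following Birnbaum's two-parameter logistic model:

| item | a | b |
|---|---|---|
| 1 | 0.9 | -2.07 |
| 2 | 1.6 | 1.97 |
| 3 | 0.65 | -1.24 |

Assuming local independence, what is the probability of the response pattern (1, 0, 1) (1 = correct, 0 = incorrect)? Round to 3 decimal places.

P(θ) = 1 / (1 + exp(−a(θ − b)))
P_1 = 1/(1+e^{-3.0330}) = 0.9540
P_2 = 1/(1+e^{1.0720}) = 0.2550
P_3 = 1/(1+e^{-1.6510}) = 0.8390
L = P_1 × (1−P_2) × P_3 = 0.9540 × 0.7450 × 0.8390 = 0.59633

0.596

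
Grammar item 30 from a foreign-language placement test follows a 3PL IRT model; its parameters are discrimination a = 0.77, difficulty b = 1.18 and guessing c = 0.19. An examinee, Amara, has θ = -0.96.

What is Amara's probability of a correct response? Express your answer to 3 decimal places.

P(θ) = c + (1 − c) · 1 / (1 + exp(−a(θ − b)))
Exponent: 0.77 × (-0.96 − 1.18) = -1.6478
1/(1 + e^{1.6478}) = 0.1614
P = 0.19 + 0.81 × 0.1614 = 0.3207

0.321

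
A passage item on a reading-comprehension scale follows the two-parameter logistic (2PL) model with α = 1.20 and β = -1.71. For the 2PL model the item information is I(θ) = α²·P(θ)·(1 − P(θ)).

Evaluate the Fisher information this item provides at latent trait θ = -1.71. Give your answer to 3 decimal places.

P = 1/(1+e^{0.0000}) = 0.5000
P(1−P) = 0.5000 × 0.5000 = 0.2500
I = α² × P(1−P) = 1.20² × 0.2500 = 0.36000

0.360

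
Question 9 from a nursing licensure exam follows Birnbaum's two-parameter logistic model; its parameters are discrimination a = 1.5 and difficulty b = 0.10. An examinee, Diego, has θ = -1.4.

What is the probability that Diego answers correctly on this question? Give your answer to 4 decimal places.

0.0953

P(θ) = 1 / (1 + exp(−a(θ − b)))
Exponent: 1.5 × (-1.4 − 0.10) = -2.2500
1/(1 + e^{2.2500}) = 0.0953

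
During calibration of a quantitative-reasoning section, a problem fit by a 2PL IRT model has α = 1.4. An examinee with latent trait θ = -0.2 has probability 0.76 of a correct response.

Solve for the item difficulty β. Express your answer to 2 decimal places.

P(θ) = 1 / (1 + exp(−α(θ − β)))
logit(0.76) = ln(0.76/0.24) = 1.1527
β = θ − logit/(α) = -0.2 − 1.1527/1.4000 = -1.0233

-1.02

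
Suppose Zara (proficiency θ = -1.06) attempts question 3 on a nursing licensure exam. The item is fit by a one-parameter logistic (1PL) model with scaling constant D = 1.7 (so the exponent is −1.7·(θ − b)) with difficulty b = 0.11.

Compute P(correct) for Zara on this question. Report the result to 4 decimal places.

P(θ) = 1 / (1 + exp(−D·(θ − b)))
Exponent: 1.7 × (-1.06 − 0.11) = -1.9890
1/(1 + e^{1.9890}) = 0.1204
P = 0.1204

0.1204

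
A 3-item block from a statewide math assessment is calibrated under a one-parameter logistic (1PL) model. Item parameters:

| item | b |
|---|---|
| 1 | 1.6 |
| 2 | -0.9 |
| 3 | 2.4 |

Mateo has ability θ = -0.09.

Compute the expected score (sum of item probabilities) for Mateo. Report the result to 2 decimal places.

0.92

P(θ) = 1 / (1 + exp(−(θ − b)))
P_1 = 1/(1+e^{1.6900}) = 0.1558
P_2 = 1/(1+e^{-0.8100}) = 0.6921
P_3 = 1/(1+e^{2.4900}) = 0.0766
E[score] = 0.1558 + 0.6921 + 0.0766 = 0.9244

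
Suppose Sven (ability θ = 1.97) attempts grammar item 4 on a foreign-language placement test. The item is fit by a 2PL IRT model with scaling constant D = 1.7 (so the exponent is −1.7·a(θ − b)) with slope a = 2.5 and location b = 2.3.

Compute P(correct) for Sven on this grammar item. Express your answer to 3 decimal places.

0.197

P(θ) = 1 / (1 + exp(−D·a(θ − b)))
Exponent: 1.7 × 2.5 × (1.97 − 2.3) = -1.4025
1/(1 + e^{1.4025}) = 0.1974
P = 0.1974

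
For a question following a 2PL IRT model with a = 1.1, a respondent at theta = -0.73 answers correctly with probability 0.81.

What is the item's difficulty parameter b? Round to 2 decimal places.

P(theta) = 1 / (1 + exp(−a(theta − b)))
logit(0.81) = ln(0.81/0.19) = 1.4500
b = theta − logit/(a) = -0.73 − 1.4500/1.1000 = -2.0482

-2.05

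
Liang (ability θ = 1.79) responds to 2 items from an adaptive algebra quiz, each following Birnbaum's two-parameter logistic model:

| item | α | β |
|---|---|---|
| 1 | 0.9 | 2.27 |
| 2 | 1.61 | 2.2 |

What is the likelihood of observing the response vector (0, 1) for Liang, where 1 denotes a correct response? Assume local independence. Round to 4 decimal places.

P(θ) = 1 / (1 + exp(−α(θ − β)))
P_1 = 1/(1+e^{0.4320}) = 0.3936
P_2 = 1/(1+e^{0.6601}) = 0.3407
L = (1−P_1) × P_2 = 0.6064 × 0.3407 = 0.20659

0.2066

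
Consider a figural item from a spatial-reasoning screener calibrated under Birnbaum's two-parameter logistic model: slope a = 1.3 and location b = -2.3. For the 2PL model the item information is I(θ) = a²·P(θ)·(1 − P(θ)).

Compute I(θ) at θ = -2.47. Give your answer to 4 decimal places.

0.4174

P = 1/(1+e^{0.2210}) = 0.4450
P(1−P) = 0.4450 × 0.5550 = 0.2470
I = a² × P(1−P) = 1.3² × 0.2470 = 0.41738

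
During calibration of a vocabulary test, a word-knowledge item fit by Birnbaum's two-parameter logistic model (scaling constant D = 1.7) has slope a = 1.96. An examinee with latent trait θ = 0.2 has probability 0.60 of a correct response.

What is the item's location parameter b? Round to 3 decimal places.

P(θ) = 1 / (1 + exp(−D·a(θ − b)))
logit(0.60) = ln(0.60/0.40) = 0.4055
b = θ − logit/(1.7·a) = 0.2 − 0.4055/3.3320 = 0.0783

0.078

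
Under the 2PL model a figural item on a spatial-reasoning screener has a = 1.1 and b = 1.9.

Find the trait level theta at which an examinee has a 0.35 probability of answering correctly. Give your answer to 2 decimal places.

1.34

P(theta) = 1 / (1 + exp(−a(theta − b)))
logit = ln(0.3500/0.6500) = -0.6190
theta = b + logit/(a) = 1.9 + (-0.6190)/1.1000 = 1.3372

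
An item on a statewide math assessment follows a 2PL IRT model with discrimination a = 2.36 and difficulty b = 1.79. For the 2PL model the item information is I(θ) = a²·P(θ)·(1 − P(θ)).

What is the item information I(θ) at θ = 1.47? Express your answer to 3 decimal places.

1.211

P = 1/(1+e^{0.7552}) = 0.3197
P(1−P) = 0.3197 × 0.6803 = 0.2175
I = a² × P(1−P) = 2.36² × 0.2175 = 1.21132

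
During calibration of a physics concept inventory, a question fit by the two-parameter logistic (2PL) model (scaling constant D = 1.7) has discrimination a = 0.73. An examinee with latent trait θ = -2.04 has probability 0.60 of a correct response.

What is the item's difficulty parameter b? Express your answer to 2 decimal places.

-2.37

P(θ) = 1 / (1 + exp(−D·a(θ − b)))
logit(0.60) = ln(0.60/0.40) = 0.4055
b = θ − logit/(1.7·a) = -2.04 − 0.4055/1.2410 = -2.3667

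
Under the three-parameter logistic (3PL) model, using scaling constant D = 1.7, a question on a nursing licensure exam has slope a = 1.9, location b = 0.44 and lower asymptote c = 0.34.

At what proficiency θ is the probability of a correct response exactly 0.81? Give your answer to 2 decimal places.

P(θ) = c + (1 − c) · 1 / (1 + exp(−D·a(θ − b)))
Remove guessing floor: (0.81 − 0.34)/(1 − 0.34) = 0.7121
logit = ln(0.7121/0.2879) = 0.9057
θ = b + logit/(1.7·a) = 0.44 + 0.9057/3.2300 = 0.7204

0.72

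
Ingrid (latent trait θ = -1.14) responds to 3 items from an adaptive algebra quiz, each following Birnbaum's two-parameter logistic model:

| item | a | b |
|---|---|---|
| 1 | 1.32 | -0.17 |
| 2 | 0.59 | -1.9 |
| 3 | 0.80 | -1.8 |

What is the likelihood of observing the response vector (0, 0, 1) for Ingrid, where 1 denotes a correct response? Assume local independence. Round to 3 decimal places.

0.192

P(θ) = 1 / (1 + exp(−a(θ − b)))
P_1 = 1/(1+e^{1.2804}) = 0.2175
P_2 = 1/(1+e^{-0.4484}) = 0.6103
P_3 = 1/(1+e^{-0.5280}) = 0.6290
L = (1−P_1) × (1−P_2) × P_3 = 0.7825 × 0.3897 × 0.6290 = 0.19184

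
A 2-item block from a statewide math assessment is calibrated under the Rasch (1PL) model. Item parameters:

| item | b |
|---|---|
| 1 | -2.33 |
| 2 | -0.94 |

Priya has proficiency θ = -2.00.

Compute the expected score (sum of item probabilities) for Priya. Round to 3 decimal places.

P(θ) = 1 / (1 + exp(−(θ − b)))
P_1 = 1/(1+e^{-0.3300}) = 0.5818
P_2 = 1/(1+e^{1.0600}) = 0.2573
E[score] = 0.5818 + 0.2573 = 0.8391

0.839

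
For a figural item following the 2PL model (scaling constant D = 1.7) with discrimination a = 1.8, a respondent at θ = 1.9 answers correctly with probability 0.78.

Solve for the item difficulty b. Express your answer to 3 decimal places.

1.486

P(θ) = 1 / (1 + exp(−D·a(θ − b)))
logit(0.78) = ln(0.78/0.22) = 1.2657
b = θ − logit/(1.7·a) = 1.9 − 1.2657/3.0600 = 1.4864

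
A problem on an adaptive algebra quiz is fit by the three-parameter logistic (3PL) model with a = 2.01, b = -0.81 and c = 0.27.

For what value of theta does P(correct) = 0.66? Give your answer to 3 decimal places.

-0.742

P(theta) = c + (1 − c) · 1 / (1 + exp(−a(theta − b)))
Remove guessing floor: (0.66 − 0.27)/(1 − 0.27) = 0.5342
logit = ln(0.5342/0.4658) = 0.1372
theta = b + logit/(a) = -0.81 + 0.1372/2.0100 = -0.7417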